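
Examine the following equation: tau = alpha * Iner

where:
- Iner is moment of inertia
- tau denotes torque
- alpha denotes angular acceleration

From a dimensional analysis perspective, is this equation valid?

Yes

Iner (moment of inertia) has dimensions [L^2 M].
tau (torque) has dimensions [L^2 M T^-2].
alpha (angular acceleration) has dimensions [T^-2].

Left side: [L^2 M T^-2]
Right side: [L^2 M T^-2]

Both sides have the same dimensions, so the equation is dimensionally consistent.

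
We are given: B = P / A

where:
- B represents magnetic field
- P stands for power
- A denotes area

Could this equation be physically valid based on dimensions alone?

No

B (magnetic field) has dimensions [I^-1 M T^-2].
P (power) has dimensions [L^2 M T^-3].
A (area) has dimensions [L^2].

Left side: [I^-1 M T^-2]
Right side: [M T^-3]

The two sides have different dimensions, so the equation is NOT dimensionally consistent.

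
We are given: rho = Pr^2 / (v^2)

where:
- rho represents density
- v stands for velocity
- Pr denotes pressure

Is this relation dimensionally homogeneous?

No

rho (density) has dimensions [L^-3 M].
v (velocity) has dimensions [L T^-1].
Pr (pressure) has dimensions [L^-1 M T^-2].

Left side: [L^-3 M]
Right side: [L^-4 M^2 T^-2]

The two sides have different dimensions, so the equation is NOT dimensionally consistent.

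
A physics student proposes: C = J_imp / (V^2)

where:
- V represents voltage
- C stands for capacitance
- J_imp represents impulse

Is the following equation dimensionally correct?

No

V (voltage) has dimensions [I^-1 L^2 M T^-3].
C (capacitance) has dimensions [I^2 L^-2 M^-1 T^4].
J_imp (impulse) has dimensions [L M T^-1].

Left side: [I^2 L^-2 M^-1 T^4]
Right side: [I^2 L^-3 M^-1 T^5]

The two sides have different dimensions, so the equation is NOT dimensionally consistent.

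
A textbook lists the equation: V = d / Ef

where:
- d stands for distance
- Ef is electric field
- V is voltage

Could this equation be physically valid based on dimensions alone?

No

d (distance) has dimensions [L].
Ef (electric field) has dimensions [I^-1 L M T^-3].
V (voltage) has dimensions [I^-1 L^2 M T^-3].

Left side: [I^-1 L^2 M T^-3]
Right side: [I M^-1 T^3]

The two sides have different dimensions, so the equation is NOT dimensionally consistent.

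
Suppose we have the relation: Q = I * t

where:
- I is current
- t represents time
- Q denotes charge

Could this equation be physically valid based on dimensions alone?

Yes

I (current) has dimensions [I].
t (time) has dimensions [T].
Q (charge) has dimensions [I T].

Left side: [I T]
Right side: [I T]

Both sides have the same dimensions, so the equation is dimensionally consistent.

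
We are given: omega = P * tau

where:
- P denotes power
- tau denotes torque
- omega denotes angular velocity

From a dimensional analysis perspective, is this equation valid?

No

P (power) has dimensions [L^2 M T^-3].
tau (torque) has dimensions [L^2 M T^-2].
omega (angular velocity) has dimensions [T^-1].

Left side: [T^-1]
Right side: [L^4 M^2 T^-5]

The two sides have different dimensions, so the equation is NOT dimensionally consistent.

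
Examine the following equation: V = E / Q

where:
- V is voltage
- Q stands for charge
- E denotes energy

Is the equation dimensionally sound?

Yes

V (voltage) has dimensions [I^-1 L^2 M T^-3].
Q (charge) has dimensions [I T].
E (energy) has dimensions [L^2 M T^-2].

Left side: [I^-1 L^2 M T^-3]
Right side: [I^-1 L^2 M T^-3]

Both sides have the same dimensions, so the equation is dimensionally consistent.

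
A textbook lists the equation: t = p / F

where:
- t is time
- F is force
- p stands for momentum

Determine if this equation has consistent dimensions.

Yes

t (time) has dimensions [T].
F (force) has dimensions [L M T^-2].
p (momentum) has dimensions [L M T^-1].

Left side: [T]
Right side: [T]

Both sides have the same dimensions, so the equation is dimensionally consistent.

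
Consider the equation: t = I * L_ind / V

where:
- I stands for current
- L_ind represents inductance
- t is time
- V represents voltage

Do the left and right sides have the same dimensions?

Yes

I (current) has dimensions [I].
L_ind (inductance) has dimensions [I^-2 L^2 M T^-2].
t (time) has dimensions [T].
V (voltage) has dimensions [I^-1 L^2 M T^-3].

Left side: [T]
Right side: [T]

Both sides have the same dimensions, so the equation is dimensionally consistent.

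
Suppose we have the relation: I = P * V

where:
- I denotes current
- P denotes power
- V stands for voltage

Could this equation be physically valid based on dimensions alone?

No

I (current) has dimensions [I].
P (power) has dimensions [L^2 M T^-3].
V (voltage) has dimensions [I^-1 L^2 M T^-3].

Left side: [I]
Right side: [I^-1 L^4 M^2 T^-6]

The two sides have different dimensions, so the equation is NOT dimensionally consistent.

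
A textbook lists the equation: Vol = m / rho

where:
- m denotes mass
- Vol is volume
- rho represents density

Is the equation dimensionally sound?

Yes

m (mass) has dimensions [M].
Vol (volume) has dimensions [L^3].
rho (density) has dimensions [L^-3 M].

Left side: [L^3]
Right side: [L^3]

Both sides have the same dimensions, so the equation is dimensionally consistent.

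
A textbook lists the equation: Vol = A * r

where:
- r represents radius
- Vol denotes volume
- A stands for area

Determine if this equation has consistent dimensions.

Yes

r (radius) has dimensions [L].
Vol (volume) has dimensions [L^3].
A (area) has dimensions [L^2].

Left side: [L^3]
Right side: [L^3]

Both sides have the same dimensions, so the equation is dimensionally consistent.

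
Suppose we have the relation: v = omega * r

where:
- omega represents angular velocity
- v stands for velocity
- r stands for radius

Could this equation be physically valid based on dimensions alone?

Yes

omega (angular velocity) has dimensions [T^-1].
v (velocity) has dimensions [L T^-1].
r (radius) has dimensions [L].

Left side: [L T^-1]
Right side: [L T^-1]

Both sides have the same dimensions, so the equation is dimensionally consistent.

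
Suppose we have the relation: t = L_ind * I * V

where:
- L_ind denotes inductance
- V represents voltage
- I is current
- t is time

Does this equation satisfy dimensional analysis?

No

L_ind (inductance) has dimensions [I^-2 L^2 M T^-2].
V (voltage) has dimensions [I^-1 L^2 M T^-3].
I (current) has dimensions [I].
t (time) has dimensions [T].

Left side: [T]
Right side: [I^-2 L^4 M^2 T^-5]

The two sides have different dimensions, so the equation is NOT dimensionally consistent.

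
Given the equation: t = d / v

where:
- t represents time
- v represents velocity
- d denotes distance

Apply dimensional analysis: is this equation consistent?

Yes

t (time) has dimensions [T].
v (velocity) has dimensions [L T^-1].
d (distance) has dimensions [L].

Left side: [T]
Right side: [T]

Both sides have the same dimensions, so the equation is dimensionally consistent.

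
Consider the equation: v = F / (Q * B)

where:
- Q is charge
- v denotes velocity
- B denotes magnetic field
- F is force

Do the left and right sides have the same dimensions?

Yes

Q (charge) has dimensions [I T].
v (velocity) has dimensions [L T^-1].
B (magnetic field) has dimensions [I^-1 M T^-2].
F (force) has dimensions [L M T^-2].

Left side: [L T^-1]
Right side: [L T^-1]

Both sides have the same dimensions, so the equation is dimensionally consistent.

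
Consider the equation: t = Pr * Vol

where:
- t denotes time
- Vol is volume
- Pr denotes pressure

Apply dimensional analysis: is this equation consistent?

No

t (time) has dimensions [T].
Vol (volume) has dimensions [L^3].
Pr (pressure) has dimensions [L^-1 M T^-2].

Left side: [T]
Right side: [L^2 M T^-2]

The two sides have different dimensions, so the equation is NOT dimensionally consistent.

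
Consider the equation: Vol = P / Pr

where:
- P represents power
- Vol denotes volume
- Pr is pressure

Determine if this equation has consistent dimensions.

No

P (power) has dimensions [L^2 M T^-3].
Vol (volume) has dimensions [L^3].
Pr (pressure) has dimensions [L^-1 M T^-2].

Left side: [L^3]
Right side: [L^3 T^-1]

The two sides have different dimensions, so the equation is NOT dimensionally consistent.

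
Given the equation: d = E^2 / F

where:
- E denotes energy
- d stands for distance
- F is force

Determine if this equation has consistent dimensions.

No

E (energy) has dimensions [L^2 M T^-2].
d (distance) has dimensions [L].
F (force) has dimensions [L M T^-2].

Left side: [L]
Right side: [L^3 M T^-2]

The two sides have different dimensions, so the equation is NOT dimensionally consistent.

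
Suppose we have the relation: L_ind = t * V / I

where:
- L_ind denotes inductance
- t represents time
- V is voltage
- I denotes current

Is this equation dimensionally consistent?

Yes

L_ind (inductance) has dimensions [I^-2 L^2 M T^-2].
t (time) has dimensions [T].
V (voltage) has dimensions [I^-1 L^2 M T^-3].
I (current) has dimensions [I].

Left side: [I^-2 L^2 M T^-2]
Right side: [I^-2 L^2 M T^-2]

Both sides have the same dimensions, so the equation is dimensionally consistent.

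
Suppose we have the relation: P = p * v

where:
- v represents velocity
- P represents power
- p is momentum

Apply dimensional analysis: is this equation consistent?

No

v (velocity) has dimensions [L T^-1].
P (power) has dimensions [L^2 M T^-3].
p (momentum) has dimensions [L M T^-1].

Left side: [L^2 M T^-3]
Right side: [L^2 M T^-2]

The two sides have different dimensions, so the equation is NOT dimensionally consistent.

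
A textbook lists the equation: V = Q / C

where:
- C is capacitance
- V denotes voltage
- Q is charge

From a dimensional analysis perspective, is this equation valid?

Yes

C (capacitance) has dimensions [I^2 L^-2 M^-1 T^4].
V (voltage) has dimensions [I^-1 L^2 M T^-3].
Q (charge) has dimensions [I T].

Left side: [I^-1 L^2 M T^-3]
Right side: [I^-1 L^2 M T^-3]

Both sides have the same dimensions, so the equation is dimensionally consistent.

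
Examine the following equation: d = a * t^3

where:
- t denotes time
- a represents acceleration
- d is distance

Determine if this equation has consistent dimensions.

No

t (time) has dimensions [T].
a (acceleration) has dimensions [L T^-2].
d (distance) has dimensions [L].

Left side: [L]
Right side: [L T]

The two sides have different dimensions, so the equation is NOT dimensionally consistent.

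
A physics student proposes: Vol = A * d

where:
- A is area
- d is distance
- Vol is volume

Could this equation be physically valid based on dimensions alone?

Yes

A (area) has dimensions [L^2].
d (distance) has dimensions [L].
Vol (volume) has dimensions [L^3].

Left side: [L^3]
Right side: [L^3]

Both sides have the same dimensions, so the equation is dimensionally consistent.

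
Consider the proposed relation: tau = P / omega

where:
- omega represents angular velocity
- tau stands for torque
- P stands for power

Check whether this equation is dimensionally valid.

Yes

omega (angular velocity) has dimensions [T^-1].
tau (torque) has dimensions [L^2 M T^-2].
P (power) has dimensions [L^2 M T^-3].

Left side: [L^2 M T^-2]
Right side: [L^2 M T^-2]

Both sides have the same dimensions, so the equation is dimensionally consistent.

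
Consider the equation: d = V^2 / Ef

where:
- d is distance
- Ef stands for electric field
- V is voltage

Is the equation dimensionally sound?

No

d (distance) has dimensions [L].
Ef (electric field) has dimensions [I^-1 L M T^-3].
V (voltage) has dimensions [I^-1 L^2 M T^-3].

Left side: [L]
Right side: [I^-1 L^3 M T^-3]

The two sides have different dimensions, so the equation is NOT dimensionally consistent.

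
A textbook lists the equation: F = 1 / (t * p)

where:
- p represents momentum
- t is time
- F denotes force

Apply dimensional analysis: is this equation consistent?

No

p (momentum) has dimensions [L M T^-1].
t (time) has dimensions [T].
F (force) has dimensions [L M T^-2].

Left side: [L M T^-2]
Right side: [L^-1 M^-1]

The two sides have different dimensions, so the equation is NOT dimensionally consistent.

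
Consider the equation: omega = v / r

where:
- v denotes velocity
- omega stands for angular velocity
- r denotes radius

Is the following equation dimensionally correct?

Yes

v (velocity) has dimensions [L T^-1].
omega (angular velocity) has dimensions [T^-1].
r (radius) has dimensions [L].

Left side: [T^-1]
Right side: [T^-1]

Both sides have the same dimensions, so the equation is dimensionally consistent.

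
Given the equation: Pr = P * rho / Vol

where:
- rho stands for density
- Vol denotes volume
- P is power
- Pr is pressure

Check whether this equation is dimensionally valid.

No

rho (density) has dimensions [L^-3 M].
Vol (volume) has dimensions [L^3].
P (power) has dimensions [L^2 M T^-3].
Pr (pressure) has dimensions [L^-1 M T^-2].

Left side: [L^-1 M T^-2]
Right side: [L^-4 M^2 T^-3]

The two sides have different dimensions, so the equation is NOT dimensionally consistent.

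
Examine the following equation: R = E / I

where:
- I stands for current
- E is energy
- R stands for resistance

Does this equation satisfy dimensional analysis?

No

I (current) has dimensions [I].
E (energy) has dimensions [L^2 M T^-2].
R (resistance) has dimensions [I^-2 L^2 M T^-3].

Left side: [I^-2 L^2 M T^-3]
Right side: [I^-1 L^2 M T^-2]

The two sides have different dimensions, so the equation is NOT dimensionally consistent.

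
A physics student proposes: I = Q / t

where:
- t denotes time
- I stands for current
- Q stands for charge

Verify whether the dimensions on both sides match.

Yes

t (time) has dimensions [T].
I (current) has dimensions [I].
Q (charge) has dimensions [I T].

Left side: [I]
Right side: [I]

Both sides have the same dimensions, so the equation is dimensionally consistent.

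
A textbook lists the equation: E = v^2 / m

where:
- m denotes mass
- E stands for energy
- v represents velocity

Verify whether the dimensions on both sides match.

No

m (mass) has dimensions [M].
E (energy) has dimensions [L^2 M T^-2].
v (velocity) has dimensions [L T^-1].

Left side: [L^2 M T^-2]
Right side: [L^2 M^-1 T^-2]

The two sides have different dimensions, so the equation is NOT dimensionally consistent.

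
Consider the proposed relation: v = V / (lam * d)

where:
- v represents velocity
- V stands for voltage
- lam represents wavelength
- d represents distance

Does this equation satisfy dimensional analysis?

No

v (velocity) has dimensions [L T^-1].
V (voltage) has dimensions [I^-1 L^2 M T^-3].
lam (wavelength) has dimensions [L].
d (distance) has dimensions [L].

Left side: [L T^-1]
Right side: [I^-1 M T^-3]

The two sides have different dimensions, so the equation is NOT dimensionally consistent.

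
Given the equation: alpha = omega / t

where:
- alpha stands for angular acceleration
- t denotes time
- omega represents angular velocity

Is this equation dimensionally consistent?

Yes

alpha (angular acceleration) has dimensions [T^-2].
t (time) has dimensions [T].
omega (angular velocity) has dimensions [T^-1].

Left side: [T^-2]
Right side: [T^-2]

Both sides have the same dimensions, so the equation is dimensionally consistent.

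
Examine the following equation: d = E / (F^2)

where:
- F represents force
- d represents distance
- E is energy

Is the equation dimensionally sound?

No

F (force) has dimensions [L M T^-2].
d (distance) has dimensions [L].
E (energy) has dimensions [L^2 M T^-2].

Left side: [L]
Right side: [M^-1 T^2]

The two sides have different dimensions, so the equation is NOT dimensionally consistent.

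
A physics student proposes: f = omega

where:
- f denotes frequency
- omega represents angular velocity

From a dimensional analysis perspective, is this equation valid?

Yes

f (frequency) has dimensions [T^-1].
omega (angular velocity) has dimensions [T^-1].

Left side: [T^-1]
Right side: [T^-1]

Both sides have the same dimensions, so the equation is dimensionally consistent.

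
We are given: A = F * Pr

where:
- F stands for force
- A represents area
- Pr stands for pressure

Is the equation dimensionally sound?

No

F (force) has dimensions [L M T^-2].
A (area) has dimensions [L^2].
Pr (pressure) has dimensions [L^-1 M T^-2].

Left side: [L^2]
Right side: [M^2 T^-4]

The two sides have different dimensions, so the equation is NOT dimensionally consistent.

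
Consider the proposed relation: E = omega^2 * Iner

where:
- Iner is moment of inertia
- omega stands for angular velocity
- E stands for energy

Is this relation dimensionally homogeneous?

Yes

Iner (moment of inertia) has dimensions [L^2 M].
omega (angular velocity) has dimensions [T^-1].
E (energy) has dimensions [L^2 M T^-2].

Left side: [L^2 M T^-2]
Right side: [L^2 M T^-2]

Both sides have the same dimensions, so the equation is dimensionally consistent.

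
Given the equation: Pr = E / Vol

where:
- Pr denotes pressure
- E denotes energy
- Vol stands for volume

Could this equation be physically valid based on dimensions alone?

Yes

Pr (pressure) has dimensions [L^-1 M T^-2].
E (energy) has dimensions [L^2 M T^-2].
Vol (volume) has dimensions [L^3].

Left side: [L^-1 M T^-2]
Right side: [L^-1 M T^-2]

Both sides have the same dimensions, so the equation is dimensionally consistent.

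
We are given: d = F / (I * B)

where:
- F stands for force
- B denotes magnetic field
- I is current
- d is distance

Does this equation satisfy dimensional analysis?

Yes

F (force) has dimensions [L M T^-2].
B (magnetic field) has dimensions [I^-1 M T^-2].
I (current) has dimensions [I].
d (distance) has dimensions [L].

Left side: [L]
Right side: [L]

Both sides have the same dimensions, so the equation is dimensionally consistent.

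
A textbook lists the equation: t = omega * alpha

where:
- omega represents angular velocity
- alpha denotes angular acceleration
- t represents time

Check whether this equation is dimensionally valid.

No

omega (angular velocity) has dimensions [T^-1].
alpha (angular acceleration) has dimensions [T^-2].
t (time) has dimensions [T].

Left side: [T]
Right side: [T^-3]

The two sides have different dimensions, so the equation is NOT dimensionally consistent.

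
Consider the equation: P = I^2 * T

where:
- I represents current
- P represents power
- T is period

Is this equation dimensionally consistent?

No

I (current) has dimensions [I].
P (power) has dimensions [L^2 M T^-3].
T (period) has dimensions [T].

Left side: [L^2 M T^-3]
Right side: [I^2 T]

The two sides have different dimensions, so the equation is NOT dimensionally consistent.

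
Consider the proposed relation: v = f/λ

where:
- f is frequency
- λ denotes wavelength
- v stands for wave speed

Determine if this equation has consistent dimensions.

No

f (frequency) has dimensions [T^-1].
λ (wavelength) has dimensions [L].
v (wave speed) has dimensions [L T^-1].

Left side: [L T^-1]
Right side: [L^-1 T^-1]

The two sides have different dimensions, so the equation is NOT dimensionally consistent.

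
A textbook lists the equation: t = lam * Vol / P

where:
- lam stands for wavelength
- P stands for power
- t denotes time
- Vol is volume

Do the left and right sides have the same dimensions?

No

lam (wavelength) has dimensions [L].
P (power) has dimensions [L^2 M T^-3].
t (time) has dimensions [T].
Vol (volume) has dimensions [L^3].

Left side: [T]
Right side: [L^2 M^-1 T^3]

The two sides have different dimensions, so the equation is NOT dimensionally consistent.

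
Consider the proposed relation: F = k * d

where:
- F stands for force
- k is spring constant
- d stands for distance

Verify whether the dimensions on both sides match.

Yes

F (force) has dimensions [L M T^-2].
k (spring constant) has dimensions [M T^-2].
d (distance) has dimensions [L].

Left side: [L M T^-2]
Right side: [L M T^-2]

Both sides have the same dimensions, so the equation is dimensionally consistent.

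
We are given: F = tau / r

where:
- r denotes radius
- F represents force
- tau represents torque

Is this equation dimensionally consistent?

Yes

r (radius) has dimensions [L].
F (force) has dimensions [L M T^-2].
tau (torque) has dimensions [L^2 M T^-2].

Left side: [L M T^-2]
Right side: [L M T^-2]

Both sides have the same dimensions, so the equation is dimensionally consistent.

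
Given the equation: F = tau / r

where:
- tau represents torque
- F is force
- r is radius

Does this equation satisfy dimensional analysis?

Yes

tau (torque) has dimensions [L^2 M T^-2].
F (force) has dimensions [L M T^-2].
r (radius) has dimensions [L].

Left side: [L M T^-2]
Right side: [L M T^-2]

Both sides have the same dimensions, so the equation is dimensionally consistent.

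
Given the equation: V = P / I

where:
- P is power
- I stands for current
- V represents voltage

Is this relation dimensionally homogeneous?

Yes

P (power) has dimensions [L^2 M T^-3].
I (current) has dimensions [I].
V (voltage) has dimensions [I^-1 L^2 M T^-3].

Left side: [I^-1 L^2 M T^-3]
Right side: [I^-1 L^2 M T^-3]

Both sides have the same dimensions, so the equation is dimensionally consistent.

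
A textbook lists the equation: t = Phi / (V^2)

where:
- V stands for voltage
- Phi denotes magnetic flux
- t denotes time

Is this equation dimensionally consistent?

No

V (voltage) has dimensions [I^-1 L^2 M T^-3].
Phi (magnetic flux) has dimensions [I^-1 L^2 M T^-2].
t (time) has dimensions [T].

Left side: [T]
Right side: [I L^-2 M^-1 T^4]

The two sides have different dimensions, so the equation is NOT dimensionally consistent.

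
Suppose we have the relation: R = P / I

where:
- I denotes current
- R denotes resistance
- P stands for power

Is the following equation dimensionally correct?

No

I (current) has dimensions [I].
R (resistance) has dimensions [I^-2 L^2 M T^-3].
P (power) has dimensions [L^2 M T^-3].

Left side: [I^-2 L^2 M T^-3]
Right side: [I^-1 L^2 M T^-3]

The two sides have different dimensions, so the equation is NOT dimensionally consistent.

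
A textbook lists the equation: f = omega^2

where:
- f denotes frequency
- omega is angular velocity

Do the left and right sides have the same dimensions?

No

f (frequency) has dimensions [T^-1].
omega (angular velocity) has dimensions [T^-1].

Left side: [T^-1]
Right side: [T^-2]

The two sides have different dimensions, so the equation is NOT dimensionally consistent.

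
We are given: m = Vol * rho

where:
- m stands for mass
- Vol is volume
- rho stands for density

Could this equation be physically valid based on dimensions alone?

Yes

m (mass) has dimensions [M].
Vol (volume) has dimensions [L^3].
rho (density) has dimensions [L^-3 M].

Left side: [M]
Right side: [M]

Both sides have the same dimensions, so the equation is dimensionally consistent.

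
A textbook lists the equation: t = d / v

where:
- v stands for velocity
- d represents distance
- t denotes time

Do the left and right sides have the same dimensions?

Yes

v (velocity) has dimensions [L T^-1].
d (distance) has dimensions [L].
t (time) has dimensions [T].

Left side: [T]
Right side: [T]

Both sides have the same dimensions, so the equation is dimensionally consistent.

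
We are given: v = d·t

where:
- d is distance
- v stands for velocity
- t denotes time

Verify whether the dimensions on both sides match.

No

d (distance) has dimensions [L].
v (velocity) has dimensions [L T^-1].
t (time) has dimensions [T].

Left side: [L T^-1]
Right side: [L T]

The two sides have different dimensions, so the equation is NOT dimensionally consistent.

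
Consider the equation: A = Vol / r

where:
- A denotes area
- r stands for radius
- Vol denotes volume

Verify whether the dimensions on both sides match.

Yes

A (area) has dimensions [L^2].
r (radius) has dimensions [L].
Vol (volume) has dimensions [L^3].

Left side: [L^2]
Right side: [L^2]

Both sides have the same dimensions, so the equation is dimensionally consistent.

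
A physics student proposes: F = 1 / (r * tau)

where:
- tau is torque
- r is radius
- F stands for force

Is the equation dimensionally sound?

No

tau (torque) has dimensions [L^2 M T^-2].
r (radius) has dimensions [L].
F (force) has dimensions [L M T^-2].

Left side: [L M T^-2]
Right side: [L^-3 M^-1 T^2]

The two sides have different dimensions, so the equation is NOT dimensionally consistent.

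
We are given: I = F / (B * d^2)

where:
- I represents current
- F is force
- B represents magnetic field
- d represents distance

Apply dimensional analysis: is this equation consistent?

No

I (current) has dimensions [I].
F (force) has dimensions [L M T^-2].
B (magnetic field) has dimensions [I^-1 M T^-2].
d (distance) has dimensions [L].

Left side: [I]
Right side: [I L^-1]

The two sides have different dimensions, so the equation is NOT dimensionally consistent.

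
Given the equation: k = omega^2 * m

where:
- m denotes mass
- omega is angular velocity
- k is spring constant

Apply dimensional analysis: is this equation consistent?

Yes

m (mass) has dimensions [M].
omega (angular velocity) has dimensions [T^-1].
k (spring constant) has dimensions [M T^-2].

Left side: [M T^-2]
Right side: [M T^-2]

Both sides have the same dimensions, so the equation is dimensionally consistent.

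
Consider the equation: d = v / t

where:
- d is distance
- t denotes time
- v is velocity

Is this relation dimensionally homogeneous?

No

d (distance) has dimensions [L].
t (time) has dimensions [T].
v (velocity) has dimensions [L T^-1].

Left side: [L]
Right side: [L T^-2]

The two sides have different dimensions, so the equation is NOT dimensionally consistent.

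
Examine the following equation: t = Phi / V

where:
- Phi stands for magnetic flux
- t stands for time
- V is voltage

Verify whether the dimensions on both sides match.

Yes

Phi (magnetic flux) has dimensions [I^-1 L^2 M T^-2].
t (time) has dimensions [T].
V (voltage) has dimensions [I^-1 L^2 M T^-3].

Left side: [T]
Right side: [T]

Both sides have the same dimensions, so the equation is dimensionally consistent.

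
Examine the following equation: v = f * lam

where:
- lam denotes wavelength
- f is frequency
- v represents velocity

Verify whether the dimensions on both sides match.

Yes

lam (wavelength) has dimensions [L].
f (frequency) has dimensions [T^-1].
v (velocity) has dimensions [L T^-1].

Left side: [L T^-1]
Right side: [L T^-1]

Both sides have the same dimensions, so the equation is dimensionally consistent.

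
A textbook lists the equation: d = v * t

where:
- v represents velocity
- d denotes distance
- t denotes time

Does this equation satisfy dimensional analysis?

Yes

v (velocity) has dimensions [L T^-1].
d (distance) has dimensions [L].
t (time) has dimensions [T].

Left side: [L]
Right side: [L]

Both sides have the same dimensions, so the equation is dimensionally consistent.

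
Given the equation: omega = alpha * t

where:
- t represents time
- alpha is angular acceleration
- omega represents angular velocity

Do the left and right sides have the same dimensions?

Yes

t (time) has dimensions [T].
alpha (angular acceleration) has dimensions [T^-2].
omega (angular velocity) has dimensions [T^-1].

Left side: [T^-1]
Right side: [T^-1]

Both sides have the same dimensions, so the equation is dimensionally consistent.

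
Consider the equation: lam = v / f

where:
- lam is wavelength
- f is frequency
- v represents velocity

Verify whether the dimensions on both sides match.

Yes

lam (wavelength) has dimensions [L].
f (frequency) has dimensions [T^-1].
v (velocity) has dimensions [L T^-1].

Left side: [L]
Right side: [L]

Both sides have the same dimensions, so the equation is dimensionally consistent.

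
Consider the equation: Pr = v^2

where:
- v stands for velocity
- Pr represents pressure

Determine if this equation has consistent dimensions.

No

v (velocity) has dimensions [L T^-1].
Pr (pressure) has dimensions [L^-1 M T^-2].

Left side: [L^-1 M T^-2]
Right side: [L^2 T^-2]

The two sides have different dimensions, so the equation is NOT dimensionally consistent.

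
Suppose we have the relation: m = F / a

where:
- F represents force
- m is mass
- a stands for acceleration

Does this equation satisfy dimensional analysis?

Yes

F (force) has dimensions [L M T^-2].
m (mass) has dimensions [M].
a (acceleration) has dimensions [L T^-2].

Left side: [M]
Right side: [M]

Both sides have the same dimensions, so the equation is dimensionally consistent.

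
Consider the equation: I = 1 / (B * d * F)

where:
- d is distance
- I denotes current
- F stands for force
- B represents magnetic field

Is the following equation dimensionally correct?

No

d (distance) has dimensions [L].
I (current) has dimensions [I].
F (force) has dimensions [L M T^-2].
B (magnetic field) has dimensions [I^-1 M T^-2].

Left side: [I]
Right side: [I L^-2 M^-2 T^4]

The two sides have different dimensions, so the equation is NOT dimensionally consistent.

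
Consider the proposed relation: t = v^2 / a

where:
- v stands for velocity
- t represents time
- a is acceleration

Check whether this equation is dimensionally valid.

No

v (velocity) has dimensions [L T^-1].
t (time) has dimensions [T].
a (acceleration) has dimensions [L T^-2].

Left side: [T]
Right side: [L]

The two sides have different dimensions, so the equation is NOT dimensionally consistent.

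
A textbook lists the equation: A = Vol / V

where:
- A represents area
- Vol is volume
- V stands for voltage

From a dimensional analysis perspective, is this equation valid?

No

A (area) has dimensions [L^2].
Vol (volume) has dimensions [L^3].
V (voltage) has dimensions [I^-1 L^2 M T^-3].

Left side: [L^2]
Right side: [I L M^-1 T^3]

The two sides have different dimensions, so the equation is NOT dimensionally consistent.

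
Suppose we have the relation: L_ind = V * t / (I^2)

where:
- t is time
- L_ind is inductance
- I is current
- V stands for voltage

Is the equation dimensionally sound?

No

t (time) has dimensions [T].
L_ind (inductance) has dimensions [I^-2 L^2 M T^-2].
I (current) has dimensions [I].
V (voltage) has dimensions [I^-1 L^2 M T^-3].

Left side: [I^-2 L^2 M T^-2]
Right side: [I^-3 L^2 M T^-2]

The two sides have different dimensions, so the equation is NOT dimensionally consistent.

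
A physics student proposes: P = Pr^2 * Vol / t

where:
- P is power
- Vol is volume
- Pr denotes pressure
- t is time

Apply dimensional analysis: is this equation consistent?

No

P (power) has dimensions [L^2 M T^-3].
Vol (volume) has dimensions [L^3].
Pr (pressure) has dimensions [L^-1 M T^-2].
t (time) has dimensions [T].

Left side: [L^2 M T^-3]
Right side: [L M^2 T^-5]

The two sides have different dimensions, so the equation is NOT dimensionally consistent.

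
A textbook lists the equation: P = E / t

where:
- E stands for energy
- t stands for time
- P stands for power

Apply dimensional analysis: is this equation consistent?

Yes

E (energy) has dimensions [L^2 M T^-2].
t (time) has dimensions [T].
P (power) has dimensions [L^2 M T^-3].

Left side: [L^2 M T^-3]
Right side: [L^2 M T^-3]

Both sides have the same dimensions, so the equation is dimensionally consistent.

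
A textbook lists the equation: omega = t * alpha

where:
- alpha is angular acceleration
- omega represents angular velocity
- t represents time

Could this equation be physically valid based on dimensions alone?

Yes

alpha (angular acceleration) has dimensions [T^-2].
omega (angular velocity) has dimensions [T^-1].
t (time) has dimensions [T].

Left side: [T^-1]
Right side: [T^-1]

Both sides have the same dimensions, so the equation is dimensionally consistent.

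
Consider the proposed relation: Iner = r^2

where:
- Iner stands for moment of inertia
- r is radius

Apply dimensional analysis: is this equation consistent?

No

Iner (moment of inertia) has dimensions [L^2 M].
r (radius) has dimensions [L].

Left side: [L^2 M]
Right side: [L^2]

The two sides have different dimensions, so the equation is NOT dimensionally consistent.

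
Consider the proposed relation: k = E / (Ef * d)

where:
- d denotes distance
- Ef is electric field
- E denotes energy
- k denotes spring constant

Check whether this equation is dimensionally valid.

No

d (distance) has dimensions [L].
Ef (electric field) has dimensions [I^-1 L M T^-3].
E (energy) has dimensions [L^2 M T^-2].
k (spring constant) has dimensions [M T^-2].

Left side: [M T^-2]
Right side: [I T]

The two sides have different dimensions, so the equation is NOT dimensionally consistent.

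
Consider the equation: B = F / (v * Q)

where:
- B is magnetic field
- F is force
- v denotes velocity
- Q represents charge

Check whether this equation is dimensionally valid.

Yes

B (magnetic field) has dimensions [I^-1 M T^-2].
F (force) has dimensions [L M T^-2].
v (velocity) has dimensions [L T^-1].
Q (charge) has dimensions [I T].

Left side: [I^-1 M T^-2]
Right side: [I^-1 M T^-2]

Both sides have the same dimensions, so the equation is dimensionally consistent.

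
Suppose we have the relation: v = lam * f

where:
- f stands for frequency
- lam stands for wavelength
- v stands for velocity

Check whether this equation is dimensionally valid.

Yes

f (frequency) has dimensions [T^-1].
lam (wavelength) has dimensions [L].
v (velocity) has dimensions [L T^-1].

Left side: [L T^-1]
Right side: [L T^-1]

Both sides have the same dimensions, so the equation is dimensionally consistent.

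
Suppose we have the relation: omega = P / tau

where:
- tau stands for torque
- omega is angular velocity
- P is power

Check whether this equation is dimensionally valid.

Yes

tau (torque) has dimensions [L^2 M T^-2].
omega (angular velocity) has dimensions [T^-1].
P (power) has dimensions [L^2 M T^-3].

Left side: [T^-1]
Right side: [T^-1]

Both sides have the same dimensions, so the equation is dimensionally consistent.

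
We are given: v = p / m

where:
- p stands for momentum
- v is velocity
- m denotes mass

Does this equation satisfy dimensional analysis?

Yes

p (momentum) has dimensions [L M T^-1].
v (velocity) has dimensions [L T^-1].
m (mass) has dimensions [M].

Left side: [L T^-1]
Right side: [L T^-1]

Both sides have the same dimensions, so the equation is dimensionally consistent.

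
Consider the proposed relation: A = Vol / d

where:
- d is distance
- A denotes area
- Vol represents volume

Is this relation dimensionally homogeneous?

Yes

d (distance) has dimensions [L].
A (area) has dimensions [L^2].
Vol (volume) has dimensions [L^3].

Left side: [L^2]
Right side: [L^2]

Both sides have the same dimensions, so the equation is dimensionally consistent.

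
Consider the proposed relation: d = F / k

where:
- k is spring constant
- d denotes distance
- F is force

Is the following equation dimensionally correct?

Yes

k (spring constant) has dimensions [M T^-2].
d (distance) has dimensions [L].
F (force) has dimensions [L M T^-2].

Left side: [L]
Right side: [L]

Both sides have the same dimensions, so the equation is dimensionally consistent.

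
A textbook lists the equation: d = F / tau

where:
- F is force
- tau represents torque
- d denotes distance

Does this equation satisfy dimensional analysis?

No

F (force) has dimensions [L M T^-2].
tau (torque) has dimensions [L^2 M T^-2].
d (distance) has dimensions [L].

Left side: [L]
Right side: [L^-1]

The two sides have different dimensions, so the equation is NOT dimensionally consistent.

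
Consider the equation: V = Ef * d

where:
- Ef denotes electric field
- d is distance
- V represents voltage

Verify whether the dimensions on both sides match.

Yes

Ef (electric field) has dimensions [I^-1 L M T^-3].
d (distance) has dimensions [L].
V (voltage) has dimensions [I^-1 L^2 M T^-3].

Left side: [I^-1 L^2 M T^-3]
Right side: [I^-1 L^2 M T^-3]

Both sides have the same dimensions, so the equation is dimensionally consistent.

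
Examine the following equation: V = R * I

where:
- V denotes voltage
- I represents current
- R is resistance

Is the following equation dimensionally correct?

Yes

V (voltage) has dimensions [I^-1 L^2 M T^-3].
I (current) has dimensions [I].
R (resistance) has dimensions [I^-2 L^2 M T^-3].

Left side: [I^-1 L^2 M T^-3]
Right side: [I^-1 L^2 M T^-3]

Both sides have the same dimensions, so the equation is dimensionally consistent.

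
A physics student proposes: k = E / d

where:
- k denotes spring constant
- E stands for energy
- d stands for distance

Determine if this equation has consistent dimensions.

No

k (spring constant) has dimensions [M T^-2].
E (energy) has dimensions [L^2 M T^-2].
d (distance) has dimensions [L].

Left side: [M T^-2]
Right side: [L M T^-2]

The two sides have different dimensions, so the equation is NOT dimensionally consistent.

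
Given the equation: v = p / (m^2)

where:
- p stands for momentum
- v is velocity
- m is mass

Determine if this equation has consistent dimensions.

No

p (momentum) has dimensions [L M T^-1].
v (velocity) has dimensions [L T^-1].
m (mass) has dimensions [M].

Left side: [L T^-1]
Right side: [L M^-1 T^-1]

The two sides have different dimensions, so the equation is NOT dimensionally consistent.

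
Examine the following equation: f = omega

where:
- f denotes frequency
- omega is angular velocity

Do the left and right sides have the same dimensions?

Yes

f (frequency) has dimensions [T^-1].
omega (angular velocity) has dimensions [T^-1].

Left side: [T^-1]
Right side: [T^-1]

Both sides have the same dimensions, so the equation is dimensionally consistent.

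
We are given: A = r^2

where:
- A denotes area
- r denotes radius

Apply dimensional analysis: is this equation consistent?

Yes

A (area) has dimensions [L^2].
r (radius) has dimensions [L].

Left side: [L^2]
Right side: [L^2]

Both sides have the same dimensions, so the equation is dimensionally consistent.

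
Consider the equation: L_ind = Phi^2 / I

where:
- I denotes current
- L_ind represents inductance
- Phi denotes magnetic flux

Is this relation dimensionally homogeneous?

No

I (current) has dimensions [I].
L_ind (inductance) has dimensions [I^-2 L^2 M T^-2].
Phi (magnetic flux) has dimensions [I^-1 L^2 M T^-2].

Left side: [I^-2 L^2 M T^-2]
Right side: [I^-3 L^4 M^2 T^-4]

The two sides have different dimensions, so the equation is NOT dimensionally consistent.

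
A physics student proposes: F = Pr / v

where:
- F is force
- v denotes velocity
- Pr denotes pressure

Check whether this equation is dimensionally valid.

No

F (force) has dimensions [L M T^-2].
v (velocity) has dimensions [L T^-1].
Pr (pressure) has dimensions [L^-1 M T^-2].

Left side: [L M T^-2]
Right side: [L^-2 M T^-1]

The two sides have different dimensions, so the equation is NOT dimensionally consistent.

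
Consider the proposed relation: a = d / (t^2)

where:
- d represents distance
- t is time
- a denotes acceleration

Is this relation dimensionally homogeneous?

Yes

d (distance) has dimensions [L].
t (time) has dimensions [T].
a (acceleration) has dimensions [L T^-2].

Left side: [L T^-2]
Right side: [L T^-2]

Both sides have the same dimensions, so the equation is dimensionally consistent.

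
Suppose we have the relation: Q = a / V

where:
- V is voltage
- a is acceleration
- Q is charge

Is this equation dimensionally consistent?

No

V (voltage) has dimensions [I^-1 L^2 M T^-3].
a (acceleration) has dimensions [L T^-2].
Q (charge) has dimensions [I T].

Left side: [I T]
Right side: [I L^-1 M^-1 T]

The two sides have different dimensions, so the equation is NOT dimensionally consistent.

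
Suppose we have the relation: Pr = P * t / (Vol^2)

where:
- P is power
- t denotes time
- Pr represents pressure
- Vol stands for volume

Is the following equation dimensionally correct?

No

P (power) has dimensions [L^2 M T^-3].
t (time) has dimensions [T].
Pr (pressure) has dimensions [L^-1 M T^-2].
Vol (volume) has dimensions [L^3].

Left side: [L^-1 M T^-2]
Right side: [L^-4 M T^-2]

The two sides have different dimensions, so the equation is NOT dimensionally consistent.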